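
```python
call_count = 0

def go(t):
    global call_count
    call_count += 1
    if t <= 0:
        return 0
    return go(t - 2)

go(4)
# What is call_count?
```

Linear recursion stepping by 2: 3 calls from t=4 down to ≤0.

Answer: 3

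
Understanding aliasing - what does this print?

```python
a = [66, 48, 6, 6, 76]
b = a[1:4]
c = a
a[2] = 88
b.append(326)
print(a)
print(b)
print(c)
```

Key concept: slice vs alias.
Step by step:
`a = [66, 48, 6, 6, 76]` → a = [66, 48, 6, 6, 76]
`b = a[1:4]` → b = [48, 6, 6]
`c = a` → c = [66, 48, 6, 6, 76] (same object as a)
`a[2] = 88` → a = [66, 48, 88, 6, 76] (same object as c); c = [66, 48, 88, 6, 76] (same object as a)
`b.append(326)` → b = [48, 6, 6, 326]
`print(a)` → prints [66, 48, 88, 6, 76]
`print(b)` → prints [48, 6, 6, 326]
`print(c)` → prints [66, 48, 88, 6, 76]

Answer:
[66, 48, 88, 6, 76]
[48, 6, 6, 326]
[66, 48, 88, 6, 76]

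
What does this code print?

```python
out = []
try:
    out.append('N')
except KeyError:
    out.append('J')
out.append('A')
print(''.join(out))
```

Execution trace: 'N' (try body, no exception) → 'A' (after the try/except). Output: NA

Answer: NA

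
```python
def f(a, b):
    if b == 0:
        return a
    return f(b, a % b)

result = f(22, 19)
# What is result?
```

f(22, 19) -> f(19, 3) -> f(3, 1) -> f(1, 0) -> 1

Answer: 1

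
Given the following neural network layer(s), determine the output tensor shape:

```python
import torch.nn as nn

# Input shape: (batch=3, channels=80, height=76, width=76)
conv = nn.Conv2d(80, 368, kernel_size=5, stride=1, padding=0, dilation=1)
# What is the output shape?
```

Input: (3, 80, 76, 76) -> Output: (3, 368, 72, 72)

Answer: (3, 368, 72, 72)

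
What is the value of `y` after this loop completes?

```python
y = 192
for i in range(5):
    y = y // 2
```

Halve 5 times: 192 // 2^5 = 6
`y` takes the values: 192 → 96 → 48 → 24 → 12 → 6

Answer: 6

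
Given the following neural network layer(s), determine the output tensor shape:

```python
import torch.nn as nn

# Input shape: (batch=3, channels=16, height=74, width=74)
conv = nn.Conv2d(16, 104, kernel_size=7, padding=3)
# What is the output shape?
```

Input: (3, 16, 74, 74) -> Output: (3, 104, 74, 74)

Answer: (3, 104, 74, 74)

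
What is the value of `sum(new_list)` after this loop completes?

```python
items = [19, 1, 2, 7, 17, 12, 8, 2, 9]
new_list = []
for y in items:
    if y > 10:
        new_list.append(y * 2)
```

Sum of doubled values > 10
`new_list` takes the values: [] → [38] → [38, 34] → [38, 34, 24]
So `sum(new_list)` = 96

Answer: 96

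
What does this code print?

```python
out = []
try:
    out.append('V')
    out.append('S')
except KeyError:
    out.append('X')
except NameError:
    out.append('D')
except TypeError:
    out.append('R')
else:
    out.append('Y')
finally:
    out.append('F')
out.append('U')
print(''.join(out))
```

Execution trace: 'V' (try body) → 'S' (try body, no exception) → 'Y' (else) → 'F' (finally) → 'U' (after the try/except). Output: VSYFU

Answer: VSYFU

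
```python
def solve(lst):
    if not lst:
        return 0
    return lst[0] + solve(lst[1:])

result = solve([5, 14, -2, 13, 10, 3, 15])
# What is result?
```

5 + 14 + (-2) + 13 + 10 + 3 + 15 + 0 = 58

Answer: 58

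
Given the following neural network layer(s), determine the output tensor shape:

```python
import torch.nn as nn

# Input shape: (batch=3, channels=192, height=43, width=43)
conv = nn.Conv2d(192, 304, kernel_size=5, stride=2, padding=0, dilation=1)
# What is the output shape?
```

Input: (3, 192, 43, 43) -> Output: (3, 304, 20, 20)

Answer: (3, 304, 20, 20)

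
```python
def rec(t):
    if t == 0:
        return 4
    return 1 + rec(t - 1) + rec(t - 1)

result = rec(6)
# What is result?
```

rec(t) = 1 + 2·rec(t-1), rec(0)=4. Closed form: (4+1)·2^6 - 1 = 319.

Answer: 319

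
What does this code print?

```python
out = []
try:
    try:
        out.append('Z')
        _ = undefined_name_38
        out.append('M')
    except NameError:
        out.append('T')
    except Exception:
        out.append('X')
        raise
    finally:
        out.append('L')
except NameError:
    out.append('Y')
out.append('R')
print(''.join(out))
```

Execution trace: 'Z' (inner try body) → 'T' (inner except NameError) → 'L' (inner finally) → 'R' (after the try/except). Output: ZTLR

Answer: ZTLR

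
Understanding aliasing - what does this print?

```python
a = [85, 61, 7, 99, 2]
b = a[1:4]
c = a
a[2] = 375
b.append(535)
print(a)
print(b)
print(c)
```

Key concept: slice vs alias.
Step by step:
`a = [85, 61, 7, 99, 2]` → a = [85, 61, 7, 99, 2]
`b = a[1:4]` → b = [61, 7, 99]
`c = a` → c = [85, 61, 7, 99, 2] (same object as a)
`a[2] = 375` → a = [85, 61, 375, 99, 2] (same object as c); c = [85, 61, 375, 99, 2] (same object as a)
`b.append(535)` → b = [61, 7, 99, 535]
`print(a)` → prints [85, 61, 375, 99, 2]
`print(b)` → prints [61, 7, 99, 535]
`print(c)` → prints [85, 61, 375, 99, 2]

Answer:
[85, 61, 375, 99, 2]
[61, 7, 99, 535]
[85, 61, 375, 99, 2]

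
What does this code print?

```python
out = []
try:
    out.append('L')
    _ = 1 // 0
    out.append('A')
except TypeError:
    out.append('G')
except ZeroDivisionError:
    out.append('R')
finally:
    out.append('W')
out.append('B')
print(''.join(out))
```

Execution trace: 'L' (try body) → 'R' (except ZeroDivisionError) → 'W' (finally) → 'B' (after the try/except). Output: LRWB

Answer: LRWB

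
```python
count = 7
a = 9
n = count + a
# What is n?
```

Trace:
`count = 7` → count = 7
`a = 9` → a = 9
`n = count + a` → n = 16
So n = 16

Answer: 16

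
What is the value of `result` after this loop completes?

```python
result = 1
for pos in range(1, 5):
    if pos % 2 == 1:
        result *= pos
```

Product of odd numbers 1 to 4
`result` takes the values: 1 → 3

Answer: 3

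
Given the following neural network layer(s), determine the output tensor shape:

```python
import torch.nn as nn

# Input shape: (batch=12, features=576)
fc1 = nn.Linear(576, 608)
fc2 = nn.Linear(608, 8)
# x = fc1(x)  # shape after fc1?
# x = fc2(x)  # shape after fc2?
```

Input: (12, 576) -> after fc1: (12, 608) -> Output: (12, 8)

Answer: (12, 8)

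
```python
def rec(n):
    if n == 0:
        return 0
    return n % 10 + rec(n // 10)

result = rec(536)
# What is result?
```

Sum of digits of 536: 6 + 3 + 5 = 14

Answer: 14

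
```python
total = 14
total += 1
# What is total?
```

Trace:
`total = 14` → total = 14
`total += 1` → total = 15
So total = 15

Answer: 15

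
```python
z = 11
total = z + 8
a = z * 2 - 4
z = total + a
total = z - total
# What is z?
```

Trace:
`z = 11` → z = 11
`total = z + 8` → total = 19
`a = z * 2 - 4` → a = 18
`z = total + a` → z = 37
`total = z - total` → total = 18
So z = 37

Answer: 37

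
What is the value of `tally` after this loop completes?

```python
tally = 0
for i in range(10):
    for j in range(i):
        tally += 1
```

Triangle number: 0+1+2+...+9
`tally` takes the values: 0 → 1 → 2 → 3 → 4 → 5 → 6 → 7 → 8 → 9 → 10 → 11 → 12 → 13 → 14 → 15 → 16 → 17 → 18 → 19 → 20 → 21 → 22 → 23 → 24 → 25 → 26 → 27 → 28 → 29 → … → 41 → 42 → 43 → 44 → 45

Answer: 45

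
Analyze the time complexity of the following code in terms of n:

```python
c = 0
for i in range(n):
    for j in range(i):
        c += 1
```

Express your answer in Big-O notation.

Each loop level contributes: n × n. Multiplying the contributions gives O(n^2).

Answer: O(n^2)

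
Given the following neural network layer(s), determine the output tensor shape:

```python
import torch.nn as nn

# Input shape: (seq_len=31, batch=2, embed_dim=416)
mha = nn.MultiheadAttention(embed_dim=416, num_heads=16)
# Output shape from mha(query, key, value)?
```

Input: (31, 2, 416) -> Output: (31, 2, 416)

Answer: (31, 2, 416)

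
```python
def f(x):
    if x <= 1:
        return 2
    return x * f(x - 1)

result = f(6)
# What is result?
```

f(6) = 6 * 5 * 4 * 3 * 2 * 2 = 1440

Answer: 1440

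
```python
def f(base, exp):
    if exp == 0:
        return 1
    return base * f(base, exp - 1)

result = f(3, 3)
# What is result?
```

f(3, 3) = 3 * 3 * 3 = 27

Answer: 27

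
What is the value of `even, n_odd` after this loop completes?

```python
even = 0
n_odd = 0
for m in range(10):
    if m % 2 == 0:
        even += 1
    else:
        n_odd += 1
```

Count evens and odds in range(10)
`even, n_odd` takes the values: (0, 0) → (1, 0) → (1, 1) → (2, 1) → (2, 2) → (3, 2) → (3, 3) → (4, 3) → (4, 4) → (5, 4) → (5, 5)

Answer: 5, 5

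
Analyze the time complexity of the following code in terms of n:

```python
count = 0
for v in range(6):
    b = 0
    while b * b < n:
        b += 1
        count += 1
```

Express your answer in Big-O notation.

Each loop level contributes: 1 × √n. Multiplying the contributions gives O(√n).

Answer: O(√n)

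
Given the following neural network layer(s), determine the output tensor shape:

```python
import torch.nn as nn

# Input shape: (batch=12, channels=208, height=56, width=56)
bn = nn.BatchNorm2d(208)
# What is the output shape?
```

Input: (12, 208, 56, 56) -> Output: (12, 208, 56, 56)

Answer: (12, 208, 56, 56)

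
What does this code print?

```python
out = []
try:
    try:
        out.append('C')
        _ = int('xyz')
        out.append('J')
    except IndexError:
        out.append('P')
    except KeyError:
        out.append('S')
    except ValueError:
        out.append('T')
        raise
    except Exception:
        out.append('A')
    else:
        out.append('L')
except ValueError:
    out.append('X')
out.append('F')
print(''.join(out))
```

Execution trace: 'C' (inner try body) → 'T' (inner except ValueError) → 'X' (outer except ValueError) → 'F' (after the try/except). Output: CTXF

Answer: CTXF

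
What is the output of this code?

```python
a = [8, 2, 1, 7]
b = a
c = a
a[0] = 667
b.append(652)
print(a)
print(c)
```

Key concept: multiple aliases.
Step by step:
`a = [8, 2, 1, 7]` → a = [8, 2, 1, 7]
`b = a` → b = [8, 2, 1, 7] (same object as a)
`c = a` → c = [8, 2, 1, 7] (same object as a, b)
`a[0] = 667` → a = [667, 2, 1, 7] (same object as b, c); b = [667, 2, 1, 7] (same object as a, c); c = [667, 2, 1, 7] (same object as a, b)
`b.append(652)` → a = [667, 2, 1, 7, 652] (same object as b, c); b = [667, 2, 1, 7, 652] (same object as a, c); c = [667, 2, 1, 7, 652] (same object as a, b)
`print(a)` → prints [667, 2, 1, 7, 652]
`print(c)` → prints [667, 2, 1, 7, 652]

Answer:
[667, 2, 1, 7, 652]
[667, 2, 1, 7, 652]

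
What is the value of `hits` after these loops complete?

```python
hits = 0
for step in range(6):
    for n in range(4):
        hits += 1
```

6 * 4 = 24
`hits` takes the values: 0 → 1 → 2 → 3 → 4 → 5 → 6 → 7 → 8 → 9 → 10 → 11 → 12 → 13 → 14 → 15 → 16 → 17 → 18 → 19 → 20 → 21 → 22 → 23 → 24

Answer: 24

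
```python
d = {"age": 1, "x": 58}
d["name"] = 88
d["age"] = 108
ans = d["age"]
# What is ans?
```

Trace:
`d = {"age": 1, "x": 58}` → d = {'age': 1, 'x': 58}
`d["name"] = 88` → d = {'age': 1, 'x': 58, 'name': 88}
`d["age"] = 108` → d = {'age': 108, 'x': 58, 'name': 88}
`ans = d["age"]` → ans = 108
So ans = 108

Answer: 108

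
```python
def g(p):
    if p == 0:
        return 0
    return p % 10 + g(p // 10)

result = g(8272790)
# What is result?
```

Sum of digits of 8272790: 0 + 9 + 7 + 2 + 7 + 2 + 8 = 35

Answer: 35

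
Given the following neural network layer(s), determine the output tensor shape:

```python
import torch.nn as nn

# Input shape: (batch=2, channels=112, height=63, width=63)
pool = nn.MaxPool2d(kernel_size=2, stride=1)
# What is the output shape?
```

Input: (2, 112, 63, 63) -> Output: (2, 112, 62, 62)

Answer: (2, 112, 62, 62)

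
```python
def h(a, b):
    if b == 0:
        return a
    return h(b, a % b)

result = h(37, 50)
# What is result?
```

h(37, 50) -> h(50, 37) -> h(37, 13) -> h(13, 11) -> h(11, 2) -> h(2, 1) -> h(1, 0) -> 1

Answer: 1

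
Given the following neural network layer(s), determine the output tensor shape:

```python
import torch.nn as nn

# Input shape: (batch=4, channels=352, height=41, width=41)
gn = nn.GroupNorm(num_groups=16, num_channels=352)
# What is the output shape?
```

Input: (4, 352, 41, 41) -> Output: (4, 352, 41, 41)

Answer: (4, 352, 41, 41)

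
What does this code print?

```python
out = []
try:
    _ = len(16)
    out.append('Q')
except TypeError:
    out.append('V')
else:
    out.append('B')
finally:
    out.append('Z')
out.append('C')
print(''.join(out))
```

Execution trace: 'V' (except TypeError) → 'Z' (finally) → 'C' (after the try/except). Output: VZC

Answer: VZC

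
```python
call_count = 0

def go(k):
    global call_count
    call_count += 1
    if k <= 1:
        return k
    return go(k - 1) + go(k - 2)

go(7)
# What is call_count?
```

Calls(k) = 1 + Calls(k-1) + Calls(k-2); Calls(0)=Calls(1)=1. For k=7 this gives 41.

Answer: 41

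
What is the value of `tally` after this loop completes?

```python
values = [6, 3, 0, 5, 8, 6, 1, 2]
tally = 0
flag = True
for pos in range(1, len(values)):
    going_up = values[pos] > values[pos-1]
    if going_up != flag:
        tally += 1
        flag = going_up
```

Count direction changes in [6, 3, 0, 5, 8, 6, 1, 2]
`tally` takes the values: 0 → 1 → 2 → 3 → 4

Answer: 4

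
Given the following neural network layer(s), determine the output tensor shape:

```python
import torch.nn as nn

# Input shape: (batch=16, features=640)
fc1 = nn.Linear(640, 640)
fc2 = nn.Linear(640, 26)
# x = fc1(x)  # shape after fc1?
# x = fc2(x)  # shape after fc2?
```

Input: (16, 640) -> after fc1: (16, 640) -> Output: (16, 26)

Answer: (16, 26)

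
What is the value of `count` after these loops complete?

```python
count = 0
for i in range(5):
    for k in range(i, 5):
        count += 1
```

Upper triangle: 5 + 4 + ... + 1
`count` takes the values: 0 → 1 → 2 → 3 → 4 → 5 → 6 → 7 → 8 → 9 → 10 → 11 → 12 → 13 → 14 → 15

Answer: 15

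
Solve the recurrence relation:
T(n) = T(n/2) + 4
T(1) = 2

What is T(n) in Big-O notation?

Each step divides n by 2 and adds 4. After log_2(n) steps we reach T(1)=2. So T(n) = 4·log_2(n) + 2 = O(log n).

Answer: O(log n)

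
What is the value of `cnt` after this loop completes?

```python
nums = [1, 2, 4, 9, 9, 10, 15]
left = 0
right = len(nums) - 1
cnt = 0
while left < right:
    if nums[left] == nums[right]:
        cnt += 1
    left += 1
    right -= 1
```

Count matching pairs from ends
`cnt` takes the values: 0

Answer: 0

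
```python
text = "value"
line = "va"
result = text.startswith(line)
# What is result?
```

Trace:
`text = "value"` → text = 'value'
`line = "va"` → line = 'va'
`result = text.startswith(line)` → result = True
So result = True

Answer: True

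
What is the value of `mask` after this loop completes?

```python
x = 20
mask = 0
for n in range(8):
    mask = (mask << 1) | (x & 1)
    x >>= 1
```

Reverse lowest 8 bits of 20
`mask` takes the values: 0 → 1 → 2 → 5 → 10 → 20 → 40

Answer: 40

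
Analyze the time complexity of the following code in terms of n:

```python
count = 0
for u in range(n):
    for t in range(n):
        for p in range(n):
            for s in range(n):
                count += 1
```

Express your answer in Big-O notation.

Each loop level contributes: n × n × n × n. Multiplying the contributions gives O(n^4).

Answer: O(n^4)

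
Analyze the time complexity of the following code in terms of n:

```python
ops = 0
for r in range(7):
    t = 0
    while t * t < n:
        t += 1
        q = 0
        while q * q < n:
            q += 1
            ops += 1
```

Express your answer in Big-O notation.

Each loop level contributes: 1 × √n × √n. Multiplying the contributions gives O(n).

Answer: O(n)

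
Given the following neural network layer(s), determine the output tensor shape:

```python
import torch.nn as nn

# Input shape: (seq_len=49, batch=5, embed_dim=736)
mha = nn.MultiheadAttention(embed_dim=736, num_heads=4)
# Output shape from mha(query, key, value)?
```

Input: (49, 5, 736) -> Output: (49, 5, 736)

Answer: (49, 5, 736)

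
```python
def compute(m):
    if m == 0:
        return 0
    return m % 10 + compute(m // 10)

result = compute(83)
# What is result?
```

Sum of digits of 83: 3 + 8 = 11

Answer: 11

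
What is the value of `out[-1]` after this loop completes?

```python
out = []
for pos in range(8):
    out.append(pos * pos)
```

Last element of squares 0 to 7
`out` takes the values: [] → [0] → [0, 1] → [0, 1, 4] → [0, 1, 4, 9] → [0, 1, 4, 9, 16] → [0, 1, 4, 9, 16, 25] → [0, 1, 4, 9, 16, 25, 36] → [0, 1, 4, 9, 16, 25, 36, 49]
So `out[-1]` = 49

Answer: 49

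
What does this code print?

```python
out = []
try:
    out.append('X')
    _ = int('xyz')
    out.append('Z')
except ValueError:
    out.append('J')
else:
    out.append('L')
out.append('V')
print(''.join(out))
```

Execution trace: 'X' (try body) → 'J' (except ValueError) → 'V' (after the try/except). Output: XJV

Answer: XJV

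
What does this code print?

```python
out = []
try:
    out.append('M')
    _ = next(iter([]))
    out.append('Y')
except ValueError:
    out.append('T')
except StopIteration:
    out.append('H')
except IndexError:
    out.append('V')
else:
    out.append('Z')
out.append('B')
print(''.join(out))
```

Execution trace: 'M' (try body) → 'H' (except StopIteration) → 'B' (after the try/except). Output: MHB

Answer: MHB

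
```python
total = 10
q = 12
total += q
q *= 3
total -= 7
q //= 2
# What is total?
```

Trace:
`total = 10` → total = 10
`q = 12` → q = 12
`total += q` → total = 22
`q *= 3` → q = 36
`total -= 7` → total = 15
`q //= 2` → q = 18
So total = 15

Answer: 15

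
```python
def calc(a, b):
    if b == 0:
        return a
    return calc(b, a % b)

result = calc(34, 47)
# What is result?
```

calc(34, 47) -> calc(47, 34) -> calc(34, 13) -> calc(13, 8) -> calc(8, 5) -> calc(5, 3) -> calc(3, 2) -> calc(2, 1) -> calc(1, 0) -> 1

Answer: 1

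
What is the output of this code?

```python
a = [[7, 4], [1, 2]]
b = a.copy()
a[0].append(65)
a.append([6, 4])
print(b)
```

Key concept: shallow copy with nested lists.
Step by step:
`a = [[7, 4], [1, 2]]` → a = [[7, 4], [1, 2]]
`b = a.copy()` → b = [[7, 4], [1, 2]]
`a[0].append(65)` → a = [[7, 4, 65], [1, 2]]; b = [[7, 4, 65], [1, 2]]
`a.append([6, 4])` → a = [[7, 4, 65], [1, 2], [6, 4]]
`print(b)` → prints [[7, 4, 65], [1, 2]]

Answer: [[7, 4, 65], [1, 2]]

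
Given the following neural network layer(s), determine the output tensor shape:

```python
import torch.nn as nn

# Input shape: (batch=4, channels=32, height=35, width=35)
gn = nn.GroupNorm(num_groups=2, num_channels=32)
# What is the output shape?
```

Input: (4, 32, 35, 35) -> Output: (4, 32, 35, 35)

Answer: (4, 32, 35, 35)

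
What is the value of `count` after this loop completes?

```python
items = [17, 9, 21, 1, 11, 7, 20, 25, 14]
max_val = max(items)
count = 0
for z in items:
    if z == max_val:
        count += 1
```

Count of max value 25 in [17, 9, 21, 1, 11, 7, 20, 25, 14]
`count` takes the values: 0 → 1

Answer: 1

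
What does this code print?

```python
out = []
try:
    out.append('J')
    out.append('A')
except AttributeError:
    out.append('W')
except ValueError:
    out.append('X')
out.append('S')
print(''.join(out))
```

Execution trace: 'J' (try body) → 'A' (try body, no exception) → 'S' (after the try/except). Output: JAS

Answer: JAS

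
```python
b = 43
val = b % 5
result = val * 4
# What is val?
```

Trace:
`b = 43` → b = 43
`val = b % 5` → val = 3
`result = val * 4` → result = 12
So val = 3

Answer: 3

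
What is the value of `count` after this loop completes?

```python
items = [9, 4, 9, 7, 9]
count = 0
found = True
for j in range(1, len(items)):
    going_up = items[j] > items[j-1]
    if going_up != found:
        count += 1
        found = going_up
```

Count direction changes in [9, 4, 9, 7, 9]
`count` takes the values: 0 → 1 → 2 → 3 → 4

Answer: 4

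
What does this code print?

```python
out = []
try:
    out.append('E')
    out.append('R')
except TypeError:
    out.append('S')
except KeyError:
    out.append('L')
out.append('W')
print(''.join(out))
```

Execution trace: 'E' (try body) → 'R' (try body, no exception) → 'W' (after the try/except). Output: ERW

Answer: ERW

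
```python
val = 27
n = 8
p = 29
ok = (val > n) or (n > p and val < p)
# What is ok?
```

Trace:
`val = 27` → val = 27
`n = 8` → n = 8
`p = 29` → p = 29
`ok = (val > n) or (n > p and val < p)` → ok = True
So ok = True

Answer: True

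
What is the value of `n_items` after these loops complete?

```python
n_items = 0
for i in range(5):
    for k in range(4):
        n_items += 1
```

5 * 4 = 20
`n_items` takes the values: 0 → 1 → 2 → 3 → 4 → 5 → 6 → 7 → 8 → 9 → 10 → 11 → 12 → 13 → 14 → 15 → 16 → 17 → 18 → 19 → 20

Answer: 20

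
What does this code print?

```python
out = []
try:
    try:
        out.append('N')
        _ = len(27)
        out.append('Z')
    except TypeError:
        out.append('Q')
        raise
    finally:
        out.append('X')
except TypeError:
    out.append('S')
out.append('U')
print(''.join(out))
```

Execution trace: 'N' (inner try body) → 'Q' (inner except TypeError) → 'X' (inner finally) → 'S' (outer except TypeError) → 'U' (after the try/except). Output: NQXSU

Answer: NQXSU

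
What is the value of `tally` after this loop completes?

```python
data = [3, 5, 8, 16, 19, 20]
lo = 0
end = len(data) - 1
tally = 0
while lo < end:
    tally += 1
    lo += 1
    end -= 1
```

Iterations until pointers meet (list length 6)
`tally` takes the values: 0 → 1 → 2 → 3

Answer: 3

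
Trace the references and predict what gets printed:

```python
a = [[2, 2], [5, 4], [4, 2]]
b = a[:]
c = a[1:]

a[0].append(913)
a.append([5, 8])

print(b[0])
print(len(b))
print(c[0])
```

Key concept: slice with nested mutation.
Step by step:
`a = [[2, 2], [5, 4], [4, 2]]` → a = [[2, 2], [5, 4], [4, 2]]
`b = a[:]` → b = [[2, 2], [5, 4], [4, 2]]
`c = a[1:]` → c = [[5, 4], [4, 2]]
`a[0].append(913)` → a = [[2, 2, 913], [5, 4], [4, 2]]; b = [[2, 2, 913], [5, 4], [4, 2]]
`a.append([5, 8])` → a = [[2, 2, 913], [5, 4], [4, 2], [5, 8]]
`print(b[0])` → prints [2, 2, 913]
`print(len(b))` → prints 3
`print(c[0])` → prints [5, 4]

Answer:
[2, 2, 913]
3
[5, 4]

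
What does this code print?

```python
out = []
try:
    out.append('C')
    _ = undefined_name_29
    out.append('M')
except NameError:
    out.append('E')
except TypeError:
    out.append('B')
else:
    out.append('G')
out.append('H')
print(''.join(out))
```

Execution trace: 'C' (try body) → 'E' (except NameError) → 'H' (after the try/except). Output: CEH

Answer: CEH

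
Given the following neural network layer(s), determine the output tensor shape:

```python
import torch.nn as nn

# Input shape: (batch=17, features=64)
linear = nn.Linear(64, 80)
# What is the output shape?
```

Input: (17, 64) -> Output: (17, 80)

Answer: (17, 80)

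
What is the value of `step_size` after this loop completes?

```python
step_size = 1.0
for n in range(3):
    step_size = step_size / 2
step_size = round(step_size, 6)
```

Halving LR 3 times: 1 / 2^3
`step_size` takes the values: 1.0 → 0.5 → 0.25 → 0.125

Answer: 0.125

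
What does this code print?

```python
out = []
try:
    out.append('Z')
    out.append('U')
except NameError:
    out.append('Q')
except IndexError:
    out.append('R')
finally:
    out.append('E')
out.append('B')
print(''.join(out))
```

Execution trace: 'Z' (try body) → 'U' (try body, no exception) → 'E' (finally) → 'B' (after the try/except). Output: ZUEB

Answer: ZUEB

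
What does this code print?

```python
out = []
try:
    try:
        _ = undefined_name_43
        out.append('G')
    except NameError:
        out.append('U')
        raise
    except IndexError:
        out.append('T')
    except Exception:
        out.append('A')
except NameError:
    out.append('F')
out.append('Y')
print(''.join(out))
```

Execution trace: 'U' (inner except NameError) → 'F' (outer except NameError) → 'Y' (after the try/except). Output: UFY

Answer: UFY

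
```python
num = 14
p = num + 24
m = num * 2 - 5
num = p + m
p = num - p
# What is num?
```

Trace:
`num = 14` → num = 14
`p = num + 24` → p = 38
`m = num * 2 - 5` → m = 23
`num = p + m` → num = 61
`p = num - p` → p = 23
So num = 61

Answer: 61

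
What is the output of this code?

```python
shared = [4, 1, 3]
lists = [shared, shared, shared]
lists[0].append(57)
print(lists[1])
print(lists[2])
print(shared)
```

Key concept: list of same reference.
Step by step:
`shared = [4, 1, 3]` → shared = [4, 1, 3]
`lists = [shared, shared, shared]` → lists = [[4, 1, 3], [4, 1, 3], [4, 1, 3]]
`lists[0].append(57)` → shared = [4, 1, 3, 57]; lists = [[4, 1, 3, 57], [4, 1, 3, 57], [4, 1, 3, 57]]
`print(lists[1])` → prints [4, 1, 3, 57]
`print(lists[2])` → prints [4, 1, 3, 57]
`print(shared)` → prints [4, 1, 3, 57]

Answer:
[4, 1, 3, 57]
[4, 1, 3, 57]
[4, 1, 3, 57]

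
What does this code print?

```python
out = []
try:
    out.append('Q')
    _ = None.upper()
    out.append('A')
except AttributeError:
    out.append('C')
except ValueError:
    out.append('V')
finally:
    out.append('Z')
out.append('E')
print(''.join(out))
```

Execution trace: 'Q' (try body) → 'C' (except AttributeError) → 'Z' (finally) → 'E' (after the try/except). Output: QCZE

Answer: QCZE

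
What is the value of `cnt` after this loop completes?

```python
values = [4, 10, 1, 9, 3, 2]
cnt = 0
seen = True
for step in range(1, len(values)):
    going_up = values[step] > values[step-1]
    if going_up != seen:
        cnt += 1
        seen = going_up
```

Count direction changes in [4, 10, 1, 9, 3, 2]
`cnt` takes the values: 0 → 1 → 2 → 3

Answer: 3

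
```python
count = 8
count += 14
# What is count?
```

Trace:
`count = 8` → count = 8
`count += 14` → count = 22
So count = 22

Answer: 22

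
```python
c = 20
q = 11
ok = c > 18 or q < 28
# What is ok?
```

Trace:
`c = 20` → c = 20
`q = 11` → q = 11
`ok = c > 18 or q < 28` → ok = True
So ok = True

Answer: True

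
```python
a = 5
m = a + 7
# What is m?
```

Trace:
`a = 5` → a = 5
`m = a + 7` → m = 12
So m = 12

Answer: 12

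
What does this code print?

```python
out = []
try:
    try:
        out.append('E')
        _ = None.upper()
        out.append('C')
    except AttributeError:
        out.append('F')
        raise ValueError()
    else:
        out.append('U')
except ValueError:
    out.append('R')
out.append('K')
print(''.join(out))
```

Execution trace: 'E' (try body) → 'F' (except AttributeError) → 'R' (outer except ValueError) → 'K' (after the try/except). Output: EFRK

Answer: EFRK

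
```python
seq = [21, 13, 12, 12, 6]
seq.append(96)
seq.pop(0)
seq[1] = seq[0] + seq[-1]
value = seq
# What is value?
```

Trace:
`seq = [21, 13, 12, 12, 6]` → seq = [21, 13, 12, 12, 6]
`seq.append(96)` → seq = [21, 13, 12, 12, 6, 96]
`seq.pop(0)` → seq = [13, 12, 12, 6, 96]
`seq[1] = seq[0] + seq[-1]` → seq = [13, 109, 12, 6, 96]
`value = seq` → value = [13, 109, 12, 6, 96]
So value = [13, 109, 12, 6, 96]

Answer: [13, 109, 12, 6, 96]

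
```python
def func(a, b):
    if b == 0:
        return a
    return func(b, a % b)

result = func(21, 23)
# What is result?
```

func(21, 23) -> func(23, 21) -> func(21, 2) -> func(2, 1) -> func(1, 0) -> 1

Answer: 1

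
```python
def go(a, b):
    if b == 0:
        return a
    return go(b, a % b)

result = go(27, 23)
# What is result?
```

go(27, 23) -> go(23, 4) -> go(4, 3) -> go(3, 1) -> go(1, 0) -> 1

Answer: 1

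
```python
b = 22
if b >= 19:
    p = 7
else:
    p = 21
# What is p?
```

Trace:
`b = 22` → b = 22
`if b >= 19: ...` → b >= 19 is True → p = 7
So p = 7

Answer: 7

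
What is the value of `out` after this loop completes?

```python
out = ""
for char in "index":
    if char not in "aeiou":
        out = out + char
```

Remove vowels from 'index'
`out` takes the values: "" → "n" → "nd" → "ndx"

Answer: "ndx"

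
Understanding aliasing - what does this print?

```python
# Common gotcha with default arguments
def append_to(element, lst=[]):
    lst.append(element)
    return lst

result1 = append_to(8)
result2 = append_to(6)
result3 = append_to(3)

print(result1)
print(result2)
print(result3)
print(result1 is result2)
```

Key concept: mutable default argument gotcha.
Step by step:
`result1 = append_to(8)` → result1 = [8]
`result2 = append_to(6)` → result1 = [8, 6] (same object as result2); result2 = [8, 6] (same object as result1)
`result3 = append_to(3)` → result1 = [8, 6, 3] (same object as result2, result3); result2 = [8, 6, 3] (same object as result1, result3); result3 = [8, 6, 3] (same object as result1, result2)
`print(result1)` → prints [8, 6, 3]
`print(result2)` → prints [8, 6, 3]
`print(result3)` → prints [8, 6, 3]
`print(result1 is result2)` → prints True

Answer:
[8, 6, 3]
[8, 6, 3]
[8, 6, 3]
True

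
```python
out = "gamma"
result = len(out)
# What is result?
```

Trace:
`out = "gamma"` → out = 'gamma'
`result = len(out)` → result = 5
So result = 5

Answer: 5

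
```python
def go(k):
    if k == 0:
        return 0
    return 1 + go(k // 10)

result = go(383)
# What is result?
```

Count of digits of 383: 3

Answer: 3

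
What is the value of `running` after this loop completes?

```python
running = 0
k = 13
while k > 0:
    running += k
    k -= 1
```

Sum 13 down to 1
`running` takes the values: 0 → 13 → 25 → 36 → 46 → 55 → 63 → 70 → 76 → 81 → 85 → 88 → 90 → 91

Answer: 91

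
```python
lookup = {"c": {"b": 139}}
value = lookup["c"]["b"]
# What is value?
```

Trace:
`lookup = {"c": {"b": 139}}` → lookup = {'c': {'b': 139}}
`value = lookup["c"]["b"]` → value = 139
So value = 139

Answer: 139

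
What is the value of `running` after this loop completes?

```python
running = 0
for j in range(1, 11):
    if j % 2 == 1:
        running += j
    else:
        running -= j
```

Add odd, subtract even
`running` takes the values: 0 → 1 → -1 → 2 → -2 → 3 → -3 → 4 → -4 → 5 → -5

Answer: -5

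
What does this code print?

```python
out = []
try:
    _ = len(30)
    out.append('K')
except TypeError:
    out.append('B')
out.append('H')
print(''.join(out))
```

Execution trace: 'B' (except TypeError) → 'H' (after the try/except). Output: BH

Answer: BH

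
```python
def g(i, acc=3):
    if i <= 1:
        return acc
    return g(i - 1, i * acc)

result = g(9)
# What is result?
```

Accumulator trace (n, acc): (9, 3) -> (8, 27) -> (7, 216) -> (6, 1512) -> (5, 9072) -> (4, 45360) -> (3, 181440) -> (2, 544320) -> (1, 1088640) -> return 1088640

Answer: 1088640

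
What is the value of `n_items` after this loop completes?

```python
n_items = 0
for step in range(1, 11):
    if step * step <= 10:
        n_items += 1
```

Count numbers where step² ≤ 10
`n_items` takes the values: 0 → 1 → 2 → 3

Answer: 3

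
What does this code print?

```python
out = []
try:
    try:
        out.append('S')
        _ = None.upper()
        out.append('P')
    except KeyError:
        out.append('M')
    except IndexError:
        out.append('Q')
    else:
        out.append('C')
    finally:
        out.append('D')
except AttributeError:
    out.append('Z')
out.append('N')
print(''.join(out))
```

Execution trace: 'S' (try body) → 'D' (finally) → 'Z' (outer except AttributeError) → 'N' (after the try/except). Output: SDZN

Answer: SDZN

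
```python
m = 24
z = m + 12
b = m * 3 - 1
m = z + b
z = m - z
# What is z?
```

Trace:
`m = 24` → m = 24
`z = m + 12` → z = 36
`b = m * 3 - 1` → b = 71
`m = z + b` → m = 107
`z = m - z` → z = 71
So z = 71

Answer: 71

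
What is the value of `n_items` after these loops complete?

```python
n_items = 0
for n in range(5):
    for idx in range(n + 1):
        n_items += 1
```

Triangle: 1 + 2 + ... + 5
`n_items` takes the values: 0 → 1 → 2 → 3 → 4 → 5 → 6 → 7 → 8 → 9 → 10 → 11 → 12 → 13 → 14 → 15

Answer: 15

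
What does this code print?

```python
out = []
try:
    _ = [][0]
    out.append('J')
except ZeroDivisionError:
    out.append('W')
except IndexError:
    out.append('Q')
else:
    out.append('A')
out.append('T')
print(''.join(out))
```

Execution trace: 'Q' (except IndexError) → 'T' (after the try/except). Output: QT

Answer: QT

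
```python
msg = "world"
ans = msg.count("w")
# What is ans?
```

Trace:
`msg = "world"` → msg = 'world'
`ans = msg.count("w")` → ans = 1
So ans = 1

Answer: 1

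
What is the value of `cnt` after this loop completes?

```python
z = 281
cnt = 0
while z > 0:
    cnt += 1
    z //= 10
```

Count digits by repeated division by 10
`cnt` takes the values: 0 → 1 → 2 → 3

Answer: 3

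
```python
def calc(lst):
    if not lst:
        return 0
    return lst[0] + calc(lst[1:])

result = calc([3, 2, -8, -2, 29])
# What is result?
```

3 + 2 + (-8) + (-2) + 29 + 0 = 24

Answer: 24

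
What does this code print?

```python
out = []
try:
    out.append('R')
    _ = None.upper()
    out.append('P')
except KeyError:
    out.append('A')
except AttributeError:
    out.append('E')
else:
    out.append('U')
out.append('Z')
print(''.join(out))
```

Execution trace: 'R' (try body) → 'E' (except AttributeError) → 'Z' (after the try/except). Output: REZ

Answer: REZ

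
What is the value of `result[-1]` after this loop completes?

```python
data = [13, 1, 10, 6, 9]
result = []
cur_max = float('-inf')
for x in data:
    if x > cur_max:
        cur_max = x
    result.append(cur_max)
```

Running max ends at 13
`result` takes the values: [] → [13] → [13, 13] → [13, 13, 13] → [13, 13, 13, 13] → [13, 13, 13, 13, 13]
So `result[-1]` = 13

Answer: 13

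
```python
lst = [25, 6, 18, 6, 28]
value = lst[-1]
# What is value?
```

Trace:
`lst = [25, 6, 18, 6, 28]` → lst = [25, 6, 18, 6, 28]
`value = lst[-1]` → value = 28
So value = 28

Answer: 28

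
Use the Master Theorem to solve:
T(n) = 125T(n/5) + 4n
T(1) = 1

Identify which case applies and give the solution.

a=125, b=5, f(n)=4n. log_5(125) = 3. Since c=1 < 3, Case 1 applies: T(n) = Θ(n^log_b(a)) = O(n^3).

Answer: O(n^3) - Case 1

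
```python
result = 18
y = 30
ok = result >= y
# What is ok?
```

Trace:
`result = 18` → result = 18
`y = 30` → y = 30
`ok = result >= y` → ok = False
So ok = False

Answer: False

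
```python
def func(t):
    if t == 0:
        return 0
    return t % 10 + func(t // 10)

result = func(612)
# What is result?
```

Sum of digits of 612: 2 + 1 + 6 = 9

Answer: 9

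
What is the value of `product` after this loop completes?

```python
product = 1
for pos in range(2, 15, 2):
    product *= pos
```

Product of even numbers 2 to 14
`product` takes the values: 1 → 2 → 8 → 48 → 384 → 3840 → 46080 → 645120

Answer: 645120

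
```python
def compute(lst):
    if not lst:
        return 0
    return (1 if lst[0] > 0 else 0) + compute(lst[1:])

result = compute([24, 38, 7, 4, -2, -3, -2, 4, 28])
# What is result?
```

Count of positive elements in [24, 38, 7, 4, -2, -3, -2, 4, 28] = 6

Answer: 6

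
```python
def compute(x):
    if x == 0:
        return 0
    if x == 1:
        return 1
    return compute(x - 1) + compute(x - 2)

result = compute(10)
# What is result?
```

Build up from base cases: compute(0)=0, compute(1)=1, compute(2)=1, compute(3)=2, compute(4)=3, compute(5)=5, compute(6)=8, ..., compute(10)=55

Answer: 55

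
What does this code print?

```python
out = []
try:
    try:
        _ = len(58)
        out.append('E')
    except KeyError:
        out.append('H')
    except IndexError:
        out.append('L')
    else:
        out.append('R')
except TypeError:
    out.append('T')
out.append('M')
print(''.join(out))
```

Execution trace: 'T' (outer except TypeError) → 'M' (after the try/except). Output: TM

Answer: TM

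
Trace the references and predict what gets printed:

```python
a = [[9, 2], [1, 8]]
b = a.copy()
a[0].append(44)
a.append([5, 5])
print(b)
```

Key concept: shallow copy with nested lists.
Step by step:
`a = [[9, 2], [1, 8]]` → a = [[9, 2], [1, 8]]
`b = a.copy()` → b = [[9, 2], [1, 8]]
`a[0].append(44)` → a = [[9, 2, 44], [1, 8]]; b = [[9, 2, 44], [1, 8]]
`a.append([5, 5])` → a = [[9, 2, 44], [1, 8], [5, 5]]
`print(b)` → prints [[9, 2, 44], [1, 8]]

Answer: [[9, 2, 44], [1, 8]]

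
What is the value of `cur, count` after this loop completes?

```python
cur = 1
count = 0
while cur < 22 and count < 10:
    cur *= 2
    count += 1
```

Double until >= 22 or 10 iterations
`cur, count` takes the values: (1, 0) → (2, 0) → (2, 1) → (4, 1) → (4, 2) → (8, 2) → (8, 3) → (16, 3) → (16, 4) → (32, 4) → (32, 5)

Answer: 32, 5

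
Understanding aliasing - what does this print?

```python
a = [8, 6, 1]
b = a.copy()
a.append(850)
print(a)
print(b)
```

Key concept: list.copy() creates independent copy.
Step by step:
`a = [8, 6, 1]` → a = [8, 6, 1]
`b = a.copy()` → b = [8, 6, 1]
`a.append(850)` → a = [8, 6, 1, 850]
`print(a)` → prints [8, 6, 1, 850]
`print(b)` → prints [8, 6, 1]

Answer:
[8, 6, 1, 850]
[8, 6, 1]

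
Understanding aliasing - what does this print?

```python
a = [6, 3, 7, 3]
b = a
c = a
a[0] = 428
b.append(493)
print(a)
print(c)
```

Key concept: multiple aliases.
Step by step:
`a = [6, 3, 7, 3]` → a = [6, 3, 7, 3]
`b = a` → b = [6, 3, 7, 3] (same object as a)
`c = a` → c = [6, 3, 7, 3] (same object as a, b)
`a[0] = 428` → a = [428, 3, 7, 3] (same object as b, c); b = [428, 3, 7, 3] (same object as a, c); c = [428, 3, 7, 3] (same object as a, b)
`b.append(493)` → a = [428, 3, 7, 3, 493] (same object as b, c); b = [428, 3, 7, 3, 493] (same object as a, c); c = [428, 3, 7, 3, 493] (same object as a, b)
`print(a)` → prints [428, 3, 7, 3, 493]
`print(c)` → prints [428, 3, 7, 3, 493]

Answer:
[428, 3, 7, 3, 493]
[428, 3, 7, 3, 493]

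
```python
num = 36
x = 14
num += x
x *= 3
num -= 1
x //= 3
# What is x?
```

Trace:
`num = 36` → num = 36
`x = 14` → x = 14
`num += x` → num = 50
`x *= 3` → x = 42
`num -= 1` → num = 49
`x //= 3` → x = 14
So x = 14

Answer: 14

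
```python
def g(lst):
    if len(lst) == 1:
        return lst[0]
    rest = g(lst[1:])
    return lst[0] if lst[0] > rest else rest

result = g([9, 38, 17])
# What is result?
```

Recursive max over [9, 38, 17] = 38

Answer: 38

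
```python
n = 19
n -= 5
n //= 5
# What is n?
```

Trace:
`n = 19` → n = 19
`n -= 5` → n = 14
`n //= 5` → n = 2
So n = 2

Answer: 2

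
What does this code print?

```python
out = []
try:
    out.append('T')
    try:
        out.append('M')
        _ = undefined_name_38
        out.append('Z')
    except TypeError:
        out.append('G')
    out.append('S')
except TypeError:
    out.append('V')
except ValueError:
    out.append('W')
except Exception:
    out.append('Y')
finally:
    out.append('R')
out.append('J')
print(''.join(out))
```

Execution trace: 'T' (try body) → 'M' (inner try body) → 'Y' (except Exception) → 'R' (finally) → 'J' (after the try/except). Output: TMYRJ

Answer: TMYRJ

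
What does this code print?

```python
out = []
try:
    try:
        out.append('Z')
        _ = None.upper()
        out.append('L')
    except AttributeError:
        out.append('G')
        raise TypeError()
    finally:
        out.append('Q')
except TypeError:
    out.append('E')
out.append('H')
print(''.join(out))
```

Execution trace: 'Z' (inner try body) → 'G' (inner except AttributeError) → 'Q' (inner finally) → 'E' (outer except TypeError) → 'H' (after the try/except). Output: ZGQEH

Answer: ZGQEH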